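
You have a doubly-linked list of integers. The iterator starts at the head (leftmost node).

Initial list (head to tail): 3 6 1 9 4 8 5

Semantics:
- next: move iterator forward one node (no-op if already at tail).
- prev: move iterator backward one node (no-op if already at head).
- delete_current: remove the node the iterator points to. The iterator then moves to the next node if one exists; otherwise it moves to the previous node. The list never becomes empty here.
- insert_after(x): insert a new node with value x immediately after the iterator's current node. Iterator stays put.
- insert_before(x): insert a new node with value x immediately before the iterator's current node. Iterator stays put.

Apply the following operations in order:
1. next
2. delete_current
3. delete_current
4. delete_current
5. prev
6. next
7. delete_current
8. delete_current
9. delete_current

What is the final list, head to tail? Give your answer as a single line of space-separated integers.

Answer: 3

Derivation:
After 1 (next): list=[3, 6, 1, 9, 4, 8, 5] cursor@6
After 2 (delete_current): list=[3, 1, 9, 4, 8, 5] cursor@1
After 3 (delete_current): list=[3, 9, 4, 8, 5] cursor@9
After 4 (delete_current): list=[3, 4, 8, 5] cursor@4
After 5 (prev): list=[3, 4, 8, 5] cursor@3
After 6 (next): list=[3, 4, 8, 5] cursor@4
After 7 (delete_current): list=[3, 8, 5] cursor@8
After 8 (delete_current): list=[3, 5] cursor@5
After 9 (delete_current): list=[3] cursor@3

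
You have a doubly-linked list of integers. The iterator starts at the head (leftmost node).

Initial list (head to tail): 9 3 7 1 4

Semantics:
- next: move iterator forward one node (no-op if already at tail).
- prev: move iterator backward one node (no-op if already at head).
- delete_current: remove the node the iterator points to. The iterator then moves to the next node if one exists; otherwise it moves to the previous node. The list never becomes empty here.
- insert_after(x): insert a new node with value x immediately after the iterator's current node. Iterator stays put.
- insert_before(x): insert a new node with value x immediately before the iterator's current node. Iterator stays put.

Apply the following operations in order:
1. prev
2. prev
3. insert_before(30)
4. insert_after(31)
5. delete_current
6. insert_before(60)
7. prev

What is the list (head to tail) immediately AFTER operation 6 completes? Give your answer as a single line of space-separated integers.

Answer: 30 60 31 3 7 1 4

Derivation:
After 1 (prev): list=[9, 3, 7, 1, 4] cursor@9
After 2 (prev): list=[9, 3, 7, 1, 4] cursor@9
After 3 (insert_before(30)): list=[30, 9, 3, 7, 1, 4] cursor@9
After 4 (insert_after(31)): list=[30, 9, 31, 3, 7, 1, 4] cursor@9
After 5 (delete_current): list=[30, 31, 3, 7, 1, 4] cursor@31
After 6 (insert_before(60)): list=[30, 60, 31, 3, 7, 1, 4] cursor@31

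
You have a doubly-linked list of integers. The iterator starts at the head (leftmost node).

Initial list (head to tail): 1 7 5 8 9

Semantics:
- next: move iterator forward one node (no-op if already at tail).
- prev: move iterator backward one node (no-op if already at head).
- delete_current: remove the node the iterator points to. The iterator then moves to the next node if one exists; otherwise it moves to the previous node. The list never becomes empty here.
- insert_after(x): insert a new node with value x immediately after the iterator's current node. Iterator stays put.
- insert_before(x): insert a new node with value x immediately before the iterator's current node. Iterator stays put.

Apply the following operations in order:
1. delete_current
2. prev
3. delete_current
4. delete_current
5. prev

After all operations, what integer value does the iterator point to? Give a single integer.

After 1 (delete_current): list=[7, 5, 8, 9] cursor@7
After 2 (prev): list=[7, 5, 8, 9] cursor@7
After 3 (delete_current): list=[5, 8, 9] cursor@5
After 4 (delete_current): list=[8, 9] cursor@8
After 5 (prev): list=[8, 9] cursor@8

Answer: 8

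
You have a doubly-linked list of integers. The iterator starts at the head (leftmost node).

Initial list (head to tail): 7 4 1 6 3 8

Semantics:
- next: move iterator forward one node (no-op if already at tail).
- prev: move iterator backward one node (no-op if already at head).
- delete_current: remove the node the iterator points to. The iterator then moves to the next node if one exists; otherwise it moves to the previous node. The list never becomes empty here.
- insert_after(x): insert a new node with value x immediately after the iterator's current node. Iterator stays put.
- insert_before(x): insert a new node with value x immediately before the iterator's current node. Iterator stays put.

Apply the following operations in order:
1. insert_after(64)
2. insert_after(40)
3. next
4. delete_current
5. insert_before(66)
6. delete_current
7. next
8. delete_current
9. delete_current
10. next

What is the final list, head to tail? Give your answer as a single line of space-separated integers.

Answer: 7 66 4 3 8

Derivation:
After 1 (insert_after(64)): list=[7, 64, 4, 1, 6, 3, 8] cursor@7
After 2 (insert_after(40)): list=[7, 40, 64, 4, 1, 6, 3, 8] cursor@7
After 3 (next): list=[7, 40, 64, 4, 1, 6, 3, 8] cursor@40
After 4 (delete_current): list=[7, 64, 4, 1, 6, 3, 8] cursor@64
After 5 (insert_before(66)): list=[7, 66, 64, 4, 1, 6, 3, 8] cursor@64
After 6 (delete_current): list=[7, 66, 4, 1, 6, 3, 8] cursor@4
After 7 (next): list=[7, 66, 4, 1, 6, 3, 8] cursor@1
After 8 (delete_current): list=[7, 66, 4, 6, 3, 8] cursor@6
After 9 (delete_current): list=[7, 66, 4, 3, 8] cursor@3
After 10 (next): list=[7, 66, 4, 3, 8] cursor@8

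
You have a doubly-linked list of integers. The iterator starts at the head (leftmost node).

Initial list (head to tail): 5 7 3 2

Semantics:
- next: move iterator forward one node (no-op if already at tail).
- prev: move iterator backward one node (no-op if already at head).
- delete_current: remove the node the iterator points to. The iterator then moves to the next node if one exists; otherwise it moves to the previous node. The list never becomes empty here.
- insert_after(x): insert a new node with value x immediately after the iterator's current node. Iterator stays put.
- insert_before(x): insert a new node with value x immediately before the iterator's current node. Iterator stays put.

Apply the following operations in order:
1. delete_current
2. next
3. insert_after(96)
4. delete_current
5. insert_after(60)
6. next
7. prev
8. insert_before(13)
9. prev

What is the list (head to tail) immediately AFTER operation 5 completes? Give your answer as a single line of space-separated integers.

Answer: 7 96 60 2

Derivation:
After 1 (delete_current): list=[7, 3, 2] cursor@7
After 2 (next): list=[7, 3, 2] cursor@3
After 3 (insert_after(96)): list=[7, 3, 96, 2] cursor@3
After 4 (delete_current): list=[7, 96, 2] cursor@96
After 5 (insert_after(60)): list=[7, 96, 60, 2] cursor@96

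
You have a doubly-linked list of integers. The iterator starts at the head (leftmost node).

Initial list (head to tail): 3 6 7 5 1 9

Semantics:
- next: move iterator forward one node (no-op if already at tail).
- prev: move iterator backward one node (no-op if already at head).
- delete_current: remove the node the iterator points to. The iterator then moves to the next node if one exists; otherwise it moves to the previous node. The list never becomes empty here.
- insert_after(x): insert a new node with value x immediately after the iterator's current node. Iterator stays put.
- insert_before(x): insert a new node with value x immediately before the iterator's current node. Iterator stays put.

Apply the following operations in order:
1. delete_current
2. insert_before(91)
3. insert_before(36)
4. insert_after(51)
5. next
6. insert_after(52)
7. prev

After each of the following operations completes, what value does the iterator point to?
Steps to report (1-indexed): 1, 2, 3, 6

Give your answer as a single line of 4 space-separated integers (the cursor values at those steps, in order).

After 1 (delete_current): list=[6, 7, 5, 1, 9] cursor@6
After 2 (insert_before(91)): list=[91, 6, 7, 5, 1, 9] cursor@6
After 3 (insert_before(36)): list=[91, 36, 6, 7, 5, 1, 9] cursor@6
After 4 (insert_after(51)): list=[91, 36, 6, 51, 7, 5, 1, 9] cursor@6
After 5 (next): list=[91, 36, 6, 51, 7, 5, 1, 9] cursor@51
After 6 (insert_after(52)): list=[91, 36, 6, 51, 52, 7, 5, 1, 9] cursor@51
After 7 (prev): list=[91, 36, 6, 51, 52, 7, 5, 1, 9] cursor@6

Answer: 6 6 6 51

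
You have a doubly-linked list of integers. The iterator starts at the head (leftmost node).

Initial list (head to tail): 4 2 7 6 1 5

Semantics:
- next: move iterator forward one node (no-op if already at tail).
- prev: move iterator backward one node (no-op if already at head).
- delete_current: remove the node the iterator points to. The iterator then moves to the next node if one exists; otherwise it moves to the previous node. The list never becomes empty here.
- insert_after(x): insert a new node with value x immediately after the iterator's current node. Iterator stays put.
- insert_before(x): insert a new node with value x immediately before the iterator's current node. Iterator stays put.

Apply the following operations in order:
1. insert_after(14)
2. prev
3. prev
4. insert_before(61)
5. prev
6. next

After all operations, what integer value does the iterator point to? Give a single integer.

After 1 (insert_after(14)): list=[4, 14, 2, 7, 6, 1, 5] cursor@4
After 2 (prev): list=[4, 14, 2, 7, 6, 1, 5] cursor@4
After 3 (prev): list=[4, 14, 2, 7, 6, 1, 5] cursor@4
After 4 (insert_before(61)): list=[61, 4, 14, 2, 7, 6, 1, 5] cursor@4
After 5 (prev): list=[61, 4, 14, 2, 7, 6, 1, 5] cursor@61
After 6 (next): list=[61, 4, 14, 2, 7, 6, 1, 5] cursor@4

Answer: 4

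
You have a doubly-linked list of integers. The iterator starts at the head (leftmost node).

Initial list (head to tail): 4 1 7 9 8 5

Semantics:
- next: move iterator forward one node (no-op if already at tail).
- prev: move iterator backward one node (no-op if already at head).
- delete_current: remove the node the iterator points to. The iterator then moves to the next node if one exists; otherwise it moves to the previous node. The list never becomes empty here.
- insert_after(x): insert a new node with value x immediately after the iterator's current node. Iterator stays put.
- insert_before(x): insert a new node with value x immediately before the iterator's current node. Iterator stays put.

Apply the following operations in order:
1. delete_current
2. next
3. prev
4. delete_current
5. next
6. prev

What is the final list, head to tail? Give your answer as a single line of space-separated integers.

After 1 (delete_current): list=[1, 7, 9, 8, 5] cursor@1
After 2 (next): list=[1, 7, 9, 8, 5] cursor@7
After 3 (prev): list=[1, 7, 9, 8, 5] cursor@1
After 4 (delete_current): list=[7, 9, 8, 5] cursor@7
After 5 (next): list=[7, 9, 8, 5] cursor@9
After 6 (prev): list=[7, 9, 8, 5] cursor@7

Answer: 7 9 8 5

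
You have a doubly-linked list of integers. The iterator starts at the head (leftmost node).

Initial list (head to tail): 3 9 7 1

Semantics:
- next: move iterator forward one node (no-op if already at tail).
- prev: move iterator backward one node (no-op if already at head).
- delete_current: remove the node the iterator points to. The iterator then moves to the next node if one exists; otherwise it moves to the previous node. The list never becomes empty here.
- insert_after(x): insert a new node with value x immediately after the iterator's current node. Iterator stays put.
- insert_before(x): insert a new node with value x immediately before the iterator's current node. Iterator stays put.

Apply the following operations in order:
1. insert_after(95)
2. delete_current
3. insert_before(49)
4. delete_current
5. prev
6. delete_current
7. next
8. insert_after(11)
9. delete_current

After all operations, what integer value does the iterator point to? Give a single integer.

Answer: 11

Derivation:
After 1 (insert_after(95)): list=[3, 95, 9, 7, 1] cursor@3
After 2 (delete_current): list=[95, 9, 7, 1] cursor@95
After 3 (insert_before(49)): list=[49, 95, 9, 7, 1] cursor@95
After 4 (delete_current): list=[49, 9, 7, 1] cursor@9
After 5 (prev): list=[49, 9, 7, 1] cursor@49
After 6 (delete_current): list=[9, 7, 1] cursor@9
After 7 (next): list=[9, 7, 1] cursor@7
After 8 (insert_after(11)): list=[9, 7, 11, 1] cursor@7
After 9 (delete_current): list=[9, 11, 1] cursor@11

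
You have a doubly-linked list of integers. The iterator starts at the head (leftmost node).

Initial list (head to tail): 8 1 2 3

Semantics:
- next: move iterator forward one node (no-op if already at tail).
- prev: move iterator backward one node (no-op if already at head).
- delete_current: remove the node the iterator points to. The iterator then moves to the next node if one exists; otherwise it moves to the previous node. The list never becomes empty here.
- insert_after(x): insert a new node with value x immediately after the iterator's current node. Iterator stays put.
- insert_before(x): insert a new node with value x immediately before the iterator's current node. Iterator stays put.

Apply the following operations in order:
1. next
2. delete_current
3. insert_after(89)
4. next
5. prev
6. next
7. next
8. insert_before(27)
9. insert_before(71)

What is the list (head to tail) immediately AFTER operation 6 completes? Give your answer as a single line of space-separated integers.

Answer: 8 2 89 3

Derivation:
After 1 (next): list=[8, 1, 2, 3] cursor@1
After 2 (delete_current): list=[8, 2, 3] cursor@2
After 3 (insert_after(89)): list=[8, 2, 89, 3] cursor@2
After 4 (next): list=[8, 2, 89, 3] cursor@89
After 5 (prev): list=[8, 2, 89, 3] cursor@2
After 6 (next): list=[8, 2, 89, 3] cursor@89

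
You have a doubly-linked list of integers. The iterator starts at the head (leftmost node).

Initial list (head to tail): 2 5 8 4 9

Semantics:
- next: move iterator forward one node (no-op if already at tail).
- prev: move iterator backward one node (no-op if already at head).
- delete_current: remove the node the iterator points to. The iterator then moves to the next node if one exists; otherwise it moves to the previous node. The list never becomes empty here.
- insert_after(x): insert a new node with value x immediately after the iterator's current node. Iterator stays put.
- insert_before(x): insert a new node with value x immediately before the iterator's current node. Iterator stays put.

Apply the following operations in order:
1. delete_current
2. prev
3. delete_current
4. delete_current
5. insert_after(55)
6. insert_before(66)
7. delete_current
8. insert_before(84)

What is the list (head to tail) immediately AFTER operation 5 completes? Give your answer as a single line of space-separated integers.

Answer: 4 55 9

Derivation:
After 1 (delete_current): list=[5, 8, 4, 9] cursor@5
After 2 (prev): list=[5, 8, 4, 9] cursor@5
After 3 (delete_current): list=[8, 4, 9] cursor@8
After 4 (delete_current): list=[4, 9] cursor@4
After 5 (insert_after(55)): list=[4, 55, 9] cursor@4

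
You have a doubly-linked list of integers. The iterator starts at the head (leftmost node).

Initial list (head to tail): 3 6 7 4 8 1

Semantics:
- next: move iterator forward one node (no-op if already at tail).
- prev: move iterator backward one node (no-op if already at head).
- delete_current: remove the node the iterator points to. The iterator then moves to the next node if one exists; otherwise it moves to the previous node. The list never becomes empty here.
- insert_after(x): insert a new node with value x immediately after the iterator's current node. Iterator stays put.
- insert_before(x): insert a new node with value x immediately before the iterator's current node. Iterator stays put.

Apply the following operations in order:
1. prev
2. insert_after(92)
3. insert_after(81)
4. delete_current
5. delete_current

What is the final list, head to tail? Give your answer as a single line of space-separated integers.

Answer: 92 6 7 4 8 1

Derivation:
After 1 (prev): list=[3, 6, 7, 4, 8, 1] cursor@3
After 2 (insert_after(92)): list=[3, 92, 6, 7, 4, 8, 1] cursor@3
After 3 (insert_after(81)): list=[3, 81, 92, 6, 7, 4, 8, 1] cursor@3
After 4 (delete_current): list=[81, 92, 6, 7, 4, 8, 1] cursor@81
After 5 (delete_current): list=[92, 6, 7, 4, 8, 1] cursor@92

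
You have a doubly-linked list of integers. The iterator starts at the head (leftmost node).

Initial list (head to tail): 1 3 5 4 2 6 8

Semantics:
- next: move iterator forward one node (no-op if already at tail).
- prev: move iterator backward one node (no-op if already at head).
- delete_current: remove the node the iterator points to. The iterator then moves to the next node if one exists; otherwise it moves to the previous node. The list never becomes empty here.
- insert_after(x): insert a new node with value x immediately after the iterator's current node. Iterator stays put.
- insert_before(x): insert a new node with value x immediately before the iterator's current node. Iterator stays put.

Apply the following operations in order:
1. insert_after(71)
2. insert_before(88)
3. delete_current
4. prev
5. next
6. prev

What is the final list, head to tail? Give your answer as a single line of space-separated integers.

Answer: 88 71 3 5 4 2 6 8

Derivation:
After 1 (insert_after(71)): list=[1, 71, 3, 5, 4, 2, 6, 8] cursor@1
After 2 (insert_before(88)): list=[88, 1, 71, 3, 5, 4, 2, 6, 8] cursor@1
After 3 (delete_current): list=[88, 71, 3, 5, 4, 2, 6, 8] cursor@71
After 4 (prev): list=[88, 71, 3, 5, 4, 2, 6, 8] cursor@88
After 5 (next): list=[88, 71, 3, 5, 4, 2, 6, 8] cursor@71
After 6 (prev): list=[88, 71, 3, 5, 4, 2, 6, 8] cursor@88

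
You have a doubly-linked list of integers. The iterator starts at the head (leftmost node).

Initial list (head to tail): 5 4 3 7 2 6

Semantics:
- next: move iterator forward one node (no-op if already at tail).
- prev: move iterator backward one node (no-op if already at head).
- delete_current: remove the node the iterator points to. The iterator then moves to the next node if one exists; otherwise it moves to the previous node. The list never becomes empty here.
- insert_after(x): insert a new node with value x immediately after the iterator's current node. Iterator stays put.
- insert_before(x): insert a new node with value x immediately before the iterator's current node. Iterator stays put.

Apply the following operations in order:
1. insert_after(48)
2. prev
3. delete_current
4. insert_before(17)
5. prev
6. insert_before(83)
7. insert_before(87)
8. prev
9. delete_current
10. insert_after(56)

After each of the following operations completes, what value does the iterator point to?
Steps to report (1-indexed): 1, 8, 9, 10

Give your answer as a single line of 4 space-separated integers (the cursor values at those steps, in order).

Answer: 5 87 17 17

Derivation:
After 1 (insert_after(48)): list=[5, 48, 4, 3, 7, 2, 6] cursor@5
After 2 (prev): list=[5, 48, 4, 3, 7, 2, 6] cursor@5
After 3 (delete_current): list=[48, 4, 3, 7, 2, 6] cursor@48
After 4 (insert_before(17)): list=[17, 48, 4, 3, 7, 2, 6] cursor@48
After 5 (prev): list=[17, 48, 4, 3, 7, 2, 6] cursor@17
After 6 (insert_before(83)): list=[83, 17, 48, 4, 3, 7, 2, 6] cursor@17
After 7 (insert_before(87)): list=[83, 87, 17, 48, 4, 3, 7, 2, 6] cursor@17
After 8 (prev): list=[83, 87, 17, 48, 4, 3, 7, 2, 6] cursor@87
After 9 (delete_current): list=[83, 17, 48, 4, 3, 7, 2, 6] cursor@17
After 10 (insert_after(56)): list=[83, 17, 56, 48, 4, 3, 7, 2, 6] cursor@17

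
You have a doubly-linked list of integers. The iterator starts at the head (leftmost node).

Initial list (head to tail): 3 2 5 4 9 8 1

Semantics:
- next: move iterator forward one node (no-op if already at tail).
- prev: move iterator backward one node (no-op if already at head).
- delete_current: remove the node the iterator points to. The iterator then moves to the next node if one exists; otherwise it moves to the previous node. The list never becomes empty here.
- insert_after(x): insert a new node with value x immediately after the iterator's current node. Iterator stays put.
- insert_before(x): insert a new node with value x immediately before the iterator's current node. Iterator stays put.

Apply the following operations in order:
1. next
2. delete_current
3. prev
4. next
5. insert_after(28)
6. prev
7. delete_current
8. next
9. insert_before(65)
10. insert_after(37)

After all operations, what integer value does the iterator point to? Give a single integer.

Answer: 28

Derivation:
After 1 (next): list=[3, 2, 5, 4, 9, 8, 1] cursor@2
After 2 (delete_current): list=[3, 5, 4, 9, 8, 1] cursor@5
After 3 (prev): list=[3, 5, 4, 9, 8, 1] cursor@3
After 4 (next): list=[3, 5, 4, 9, 8, 1] cursor@5
After 5 (insert_after(28)): list=[3, 5, 28, 4, 9, 8, 1] cursor@5
After 6 (prev): list=[3, 5, 28, 4, 9, 8, 1] cursor@3
After 7 (delete_current): list=[5, 28, 4, 9, 8, 1] cursor@5
After 8 (next): list=[5, 28, 4, 9, 8, 1] cursor@28
After 9 (insert_before(65)): list=[5, 65, 28, 4, 9, 8, 1] cursor@28
After 10 (insert_after(37)): list=[5, 65, 28, 37, 4, 9, 8, 1] cursor@28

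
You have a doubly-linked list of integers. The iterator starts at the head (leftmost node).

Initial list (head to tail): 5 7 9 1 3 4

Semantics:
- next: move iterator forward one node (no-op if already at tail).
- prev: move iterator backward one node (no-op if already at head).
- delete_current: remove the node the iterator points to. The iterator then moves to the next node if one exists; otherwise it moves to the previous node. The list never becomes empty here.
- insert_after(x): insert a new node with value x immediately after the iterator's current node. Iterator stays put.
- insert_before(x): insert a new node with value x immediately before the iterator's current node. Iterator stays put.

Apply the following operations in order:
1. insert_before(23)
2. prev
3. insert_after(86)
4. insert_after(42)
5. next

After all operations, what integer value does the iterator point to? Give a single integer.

After 1 (insert_before(23)): list=[23, 5, 7, 9, 1, 3, 4] cursor@5
After 2 (prev): list=[23, 5, 7, 9, 1, 3, 4] cursor@23
After 3 (insert_after(86)): list=[23, 86, 5, 7, 9, 1, 3, 4] cursor@23
After 4 (insert_after(42)): list=[23, 42, 86, 5, 7, 9, 1, 3, 4] cursor@23
After 5 (next): list=[23, 42, 86, 5, 7, 9, 1, 3, 4] cursor@42

Answer: 42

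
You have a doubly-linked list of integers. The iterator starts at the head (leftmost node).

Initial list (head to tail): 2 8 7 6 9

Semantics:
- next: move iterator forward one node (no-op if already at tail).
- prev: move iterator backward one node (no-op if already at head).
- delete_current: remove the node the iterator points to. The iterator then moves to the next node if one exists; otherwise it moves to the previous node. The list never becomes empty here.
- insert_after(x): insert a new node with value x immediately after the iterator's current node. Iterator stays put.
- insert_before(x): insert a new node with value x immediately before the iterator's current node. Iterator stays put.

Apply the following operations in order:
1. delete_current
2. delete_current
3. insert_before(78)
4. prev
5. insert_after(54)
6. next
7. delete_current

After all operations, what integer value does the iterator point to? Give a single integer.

Answer: 7

Derivation:
After 1 (delete_current): list=[8, 7, 6, 9] cursor@8
After 2 (delete_current): list=[7, 6, 9] cursor@7
After 3 (insert_before(78)): list=[78, 7, 6, 9] cursor@7
After 4 (prev): list=[78, 7, 6, 9] cursor@78
After 5 (insert_after(54)): list=[78, 54, 7, 6, 9] cursor@78
After 6 (next): list=[78, 54, 7, 6, 9] cursor@54
After 7 (delete_current): list=[78, 7, 6, 9] cursor@7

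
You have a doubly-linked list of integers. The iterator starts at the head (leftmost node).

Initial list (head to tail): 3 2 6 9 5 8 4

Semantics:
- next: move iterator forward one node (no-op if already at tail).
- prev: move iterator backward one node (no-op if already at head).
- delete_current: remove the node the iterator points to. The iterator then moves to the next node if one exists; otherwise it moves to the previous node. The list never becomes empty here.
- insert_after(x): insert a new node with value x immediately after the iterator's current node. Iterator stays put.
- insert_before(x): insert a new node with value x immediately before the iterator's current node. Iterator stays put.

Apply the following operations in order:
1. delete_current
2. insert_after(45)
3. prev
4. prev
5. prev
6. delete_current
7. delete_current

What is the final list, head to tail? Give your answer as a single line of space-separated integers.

Answer: 6 9 5 8 4

Derivation:
After 1 (delete_current): list=[2, 6, 9, 5, 8, 4] cursor@2
After 2 (insert_after(45)): list=[2, 45, 6, 9, 5, 8, 4] cursor@2
After 3 (prev): list=[2, 45, 6, 9, 5, 8, 4] cursor@2
After 4 (prev): list=[2, 45, 6, 9, 5, 8, 4] cursor@2
After 5 (prev): list=[2, 45, 6, 9, 5, 8, 4] cursor@2
After 6 (delete_current): list=[45, 6, 9, 5, 8, 4] cursor@45
After 7 (delete_current): list=[6, 9, 5, 8, 4] cursor@6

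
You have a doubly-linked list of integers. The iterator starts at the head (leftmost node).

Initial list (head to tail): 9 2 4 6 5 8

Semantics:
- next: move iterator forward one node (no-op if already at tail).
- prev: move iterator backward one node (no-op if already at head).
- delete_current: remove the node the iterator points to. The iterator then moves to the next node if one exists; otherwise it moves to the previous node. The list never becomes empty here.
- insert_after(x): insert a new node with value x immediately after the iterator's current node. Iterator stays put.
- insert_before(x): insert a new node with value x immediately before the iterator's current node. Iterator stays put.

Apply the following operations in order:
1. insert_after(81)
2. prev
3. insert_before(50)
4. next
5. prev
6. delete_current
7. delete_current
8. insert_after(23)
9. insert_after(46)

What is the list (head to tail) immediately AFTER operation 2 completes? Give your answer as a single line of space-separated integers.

Answer: 9 81 2 4 6 5 8

Derivation:
After 1 (insert_after(81)): list=[9, 81, 2, 4, 6, 5, 8] cursor@9
After 2 (prev): list=[9, 81, 2, 4, 6, 5, 8] cursor@9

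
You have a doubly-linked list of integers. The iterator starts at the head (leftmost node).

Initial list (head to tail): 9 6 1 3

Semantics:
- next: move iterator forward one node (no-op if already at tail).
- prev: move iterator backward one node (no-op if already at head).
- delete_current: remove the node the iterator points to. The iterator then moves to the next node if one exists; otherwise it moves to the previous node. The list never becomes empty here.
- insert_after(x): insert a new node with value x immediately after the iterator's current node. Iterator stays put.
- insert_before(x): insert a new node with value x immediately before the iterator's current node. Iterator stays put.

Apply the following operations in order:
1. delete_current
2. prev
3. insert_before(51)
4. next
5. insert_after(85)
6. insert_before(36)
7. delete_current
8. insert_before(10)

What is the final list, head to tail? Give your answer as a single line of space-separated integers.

Answer: 51 6 36 10 85 3

Derivation:
After 1 (delete_current): list=[6, 1, 3] cursor@6
After 2 (prev): list=[6, 1, 3] cursor@6
After 3 (insert_before(51)): list=[51, 6, 1, 3] cursor@6
After 4 (next): list=[51, 6, 1, 3] cursor@1
After 5 (insert_after(85)): list=[51, 6, 1, 85, 3] cursor@1
After 6 (insert_before(36)): list=[51, 6, 36, 1, 85, 3] cursor@1
After 7 (delete_current): list=[51, 6, 36, 85, 3] cursor@85
After 8 (insert_before(10)): list=[51, 6, 36, 10, 85, 3] cursor@85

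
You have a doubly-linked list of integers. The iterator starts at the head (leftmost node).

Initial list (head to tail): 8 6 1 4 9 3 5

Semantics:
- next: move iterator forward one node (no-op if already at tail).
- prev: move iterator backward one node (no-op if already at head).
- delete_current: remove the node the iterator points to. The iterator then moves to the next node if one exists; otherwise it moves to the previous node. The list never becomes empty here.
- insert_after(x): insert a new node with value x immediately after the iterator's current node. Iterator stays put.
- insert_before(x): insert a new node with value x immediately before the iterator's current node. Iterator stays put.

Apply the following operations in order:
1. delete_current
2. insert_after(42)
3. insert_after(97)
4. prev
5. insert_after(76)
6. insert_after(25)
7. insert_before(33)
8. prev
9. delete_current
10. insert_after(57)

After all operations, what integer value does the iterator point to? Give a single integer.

After 1 (delete_current): list=[6, 1, 4, 9, 3, 5] cursor@6
After 2 (insert_after(42)): list=[6, 42, 1, 4, 9, 3, 5] cursor@6
After 3 (insert_after(97)): list=[6, 97, 42, 1, 4, 9, 3, 5] cursor@6
After 4 (prev): list=[6, 97, 42, 1, 4, 9, 3, 5] cursor@6
After 5 (insert_after(76)): list=[6, 76, 97, 42, 1, 4, 9, 3, 5] cursor@6
After 6 (insert_after(25)): list=[6, 25, 76, 97, 42, 1, 4, 9, 3, 5] cursor@6
After 7 (insert_before(33)): list=[33, 6, 25, 76, 97, 42, 1, 4, 9, 3, 5] cursor@6
After 8 (prev): list=[33, 6, 25, 76, 97, 42, 1, 4, 9, 3, 5] cursor@33
After 9 (delete_current): list=[6, 25, 76, 97, 42, 1, 4, 9, 3, 5] cursor@6
After 10 (insert_after(57)): list=[6, 57, 25, 76, 97, 42, 1, 4, 9, 3, 5] cursor@6

Answer: 6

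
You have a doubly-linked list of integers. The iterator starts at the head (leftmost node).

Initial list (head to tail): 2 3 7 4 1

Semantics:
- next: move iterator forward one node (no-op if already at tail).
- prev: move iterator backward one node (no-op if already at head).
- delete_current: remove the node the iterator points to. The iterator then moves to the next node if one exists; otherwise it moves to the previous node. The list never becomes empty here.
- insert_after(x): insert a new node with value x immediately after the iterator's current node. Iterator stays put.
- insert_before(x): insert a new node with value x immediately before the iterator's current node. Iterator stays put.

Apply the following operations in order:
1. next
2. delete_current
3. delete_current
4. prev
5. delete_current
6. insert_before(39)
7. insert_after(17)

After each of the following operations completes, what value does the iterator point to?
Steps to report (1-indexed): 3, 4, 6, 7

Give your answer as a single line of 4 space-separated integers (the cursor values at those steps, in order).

After 1 (next): list=[2, 3, 7, 4, 1] cursor@3
After 2 (delete_current): list=[2, 7, 4, 1] cursor@7
After 3 (delete_current): list=[2, 4, 1] cursor@4
After 4 (prev): list=[2, 4, 1] cursor@2
After 5 (delete_current): list=[4, 1] cursor@4
After 6 (insert_before(39)): list=[39, 4, 1] cursor@4
After 7 (insert_after(17)): list=[39, 4, 17, 1] cursor@4

Answer: 4 2 4 4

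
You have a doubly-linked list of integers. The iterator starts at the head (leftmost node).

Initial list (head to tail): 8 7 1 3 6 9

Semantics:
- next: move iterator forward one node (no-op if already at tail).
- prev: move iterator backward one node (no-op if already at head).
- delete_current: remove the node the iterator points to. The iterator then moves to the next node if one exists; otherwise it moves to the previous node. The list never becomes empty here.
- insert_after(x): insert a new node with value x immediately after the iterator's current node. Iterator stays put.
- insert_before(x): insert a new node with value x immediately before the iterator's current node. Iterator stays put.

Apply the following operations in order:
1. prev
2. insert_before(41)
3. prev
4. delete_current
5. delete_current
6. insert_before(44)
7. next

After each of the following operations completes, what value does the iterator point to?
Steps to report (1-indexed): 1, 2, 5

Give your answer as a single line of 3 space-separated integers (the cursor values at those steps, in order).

Answer: 8 8 7

Derivation:
After 1 (prev): list=[8, 7, 1, 3, 6, 9] cursor@8
After 2 (insert_before(41)): list=[41, 8, 7, 1, 3, 6, 9] cursor@8
After 3 (prev): list=[41, 8, 7, 1, 3, 6, 9] cursor@41
After 4 (delete_current): list=[8, 7, 1, 3, 6, 9] cursor@8
After 5 (delete_current): list=[7, 1, 3, 6, 9] cursor@7
After 6 (insert_before(44)): list=[44, 7, 1, 3, 6, 9] cursor@7
After 7 (next): list=[44, 7, 1, 3, 6, 9] cursor@1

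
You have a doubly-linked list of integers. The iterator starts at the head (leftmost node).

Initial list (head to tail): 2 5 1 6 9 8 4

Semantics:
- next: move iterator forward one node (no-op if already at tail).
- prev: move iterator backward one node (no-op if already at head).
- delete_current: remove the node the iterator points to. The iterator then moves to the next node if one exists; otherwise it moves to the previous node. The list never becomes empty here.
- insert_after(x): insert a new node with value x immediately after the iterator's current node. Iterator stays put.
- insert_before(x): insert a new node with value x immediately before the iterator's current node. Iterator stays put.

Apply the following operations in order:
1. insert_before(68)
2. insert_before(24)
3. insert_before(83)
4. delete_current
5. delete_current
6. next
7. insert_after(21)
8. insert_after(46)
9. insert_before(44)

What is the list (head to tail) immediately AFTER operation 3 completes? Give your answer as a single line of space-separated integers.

Answer: 68 24 83 2 5 1 6 9 8 4

Derivation:
After 1 (insert_before(68)): list=[68, 2, 5, 1, 6, 9, 8, 4] cursor@2
After 2 (insert_before(24)): list=[68, 24, 2, 5, 1, 6, 9, 8, 4] cursor@2
After 3 (insert_before(83)): list=[68, 24, 83, 2, 5, 1, 6, 9, 8, 4] cursor@2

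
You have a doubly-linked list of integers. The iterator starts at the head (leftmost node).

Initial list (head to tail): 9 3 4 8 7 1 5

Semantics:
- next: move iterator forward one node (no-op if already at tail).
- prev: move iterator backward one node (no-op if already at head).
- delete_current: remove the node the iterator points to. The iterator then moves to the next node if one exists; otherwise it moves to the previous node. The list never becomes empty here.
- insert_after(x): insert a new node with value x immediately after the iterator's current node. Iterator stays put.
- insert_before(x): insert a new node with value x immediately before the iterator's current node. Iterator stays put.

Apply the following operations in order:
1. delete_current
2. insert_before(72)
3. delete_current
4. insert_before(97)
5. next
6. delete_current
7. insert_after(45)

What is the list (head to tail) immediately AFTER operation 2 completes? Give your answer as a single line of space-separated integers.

After 1 (delete_current): list=[3, 4, 8, 7, 1, 5] cursor@3
After 2 (insert_before(72)): list=[72, 3, 4, 8, 7, 1, 5] cursor@3

Answer: 72 3 4 8 7 1 5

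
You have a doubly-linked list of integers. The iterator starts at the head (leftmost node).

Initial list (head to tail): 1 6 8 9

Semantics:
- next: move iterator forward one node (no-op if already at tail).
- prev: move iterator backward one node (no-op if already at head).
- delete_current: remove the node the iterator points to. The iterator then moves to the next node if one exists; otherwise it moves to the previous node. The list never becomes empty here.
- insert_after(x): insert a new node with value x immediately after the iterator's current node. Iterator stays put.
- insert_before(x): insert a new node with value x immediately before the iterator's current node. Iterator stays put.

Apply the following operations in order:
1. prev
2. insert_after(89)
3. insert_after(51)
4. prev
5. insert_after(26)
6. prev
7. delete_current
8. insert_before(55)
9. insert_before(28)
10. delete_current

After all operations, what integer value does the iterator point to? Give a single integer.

Answer: 51

Derivation:
After 1 (prev): list=[1, 6, 8, 9] cursor@1
After 2 (insert_after(89)): list=[1, 89, 6, 8, 9] cursor@1
After 3 (insert_after(51)): list=[1, 51, 89, 6, 8, 9] cursor@1
After 4 (prev): list=[1, 51, 89, 6, 8, 9] cursor@1
After 5 (insert_after(26)): list=[1, 26, 51, 89, 6, 8, 9] cursor@1
After 6 (prev): list=[1, 26, 51, 89, 6, 8, 9] cursor@1
After 7 (delete_current): list=[26, 51, 89, 6, 8, 9] cursor@26
After 8 (insert_before(55)): list=[55, 26, 51, 89, 6, 8, 9] cursor@26
After 9 (insert_before(28)): list=[55, 28, 26, 51, 89, 6, 8, 9] cursor@26
After 10 (delete_current): list=[55, 28, 51, 89, 6, 8, 9] cursor@51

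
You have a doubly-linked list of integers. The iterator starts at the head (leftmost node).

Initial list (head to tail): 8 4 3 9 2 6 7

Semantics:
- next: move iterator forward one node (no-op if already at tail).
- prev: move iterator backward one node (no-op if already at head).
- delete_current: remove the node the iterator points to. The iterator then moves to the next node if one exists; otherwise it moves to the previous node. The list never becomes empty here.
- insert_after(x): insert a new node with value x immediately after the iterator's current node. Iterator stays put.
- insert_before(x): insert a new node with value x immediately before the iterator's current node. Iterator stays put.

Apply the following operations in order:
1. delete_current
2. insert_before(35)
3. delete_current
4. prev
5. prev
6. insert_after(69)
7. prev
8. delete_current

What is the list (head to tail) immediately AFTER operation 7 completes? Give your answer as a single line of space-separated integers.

Answer: 35 69 3 9 2 6 7

Derivation:
After 1 (delete_current): list=[4, 3, 9, 2, 6, 7] cursor@4
After 2 (insert_before(35)): list=[35, 4, 3, 9, 2, 6, 7] cursor@4
After 3 (delete_current): list=[35, 3, 9, 2, 6, 7] cursor@3
After 4 (prev): list=[35, 3, 9, 2, 6, 7] cursor@35
After 5 (prev): list=[35, 3, 9, 2, 6, 7] cursor@35
After 6 (insert_after(69)): list=[35, 69, 3, 9, 2, 6, 7] cursor@35
After 7 (prev): list=[35, 69, 3, 9, 2, 6, 7] cursor@35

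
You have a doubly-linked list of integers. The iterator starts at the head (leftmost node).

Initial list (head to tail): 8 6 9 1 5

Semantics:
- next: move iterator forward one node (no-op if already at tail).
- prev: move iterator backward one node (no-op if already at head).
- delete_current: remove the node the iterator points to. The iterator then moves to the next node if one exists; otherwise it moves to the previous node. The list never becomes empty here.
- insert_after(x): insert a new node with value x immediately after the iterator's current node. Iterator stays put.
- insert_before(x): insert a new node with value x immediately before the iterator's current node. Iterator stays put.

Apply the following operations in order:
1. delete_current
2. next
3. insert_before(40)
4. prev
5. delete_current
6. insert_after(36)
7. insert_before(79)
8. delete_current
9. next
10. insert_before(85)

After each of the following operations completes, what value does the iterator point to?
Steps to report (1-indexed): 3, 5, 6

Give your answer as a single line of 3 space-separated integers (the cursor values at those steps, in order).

After 1 (delete_current): list=[6, 9, 1, 5] cursor@6
After 2 (next): list=[6, 9, 1, 5] cursor@9
After 3 (insert_before(40)): list=[6, 40, 9, 1, 5] cursor@9
After 4 (prev): list=[6, 40, 9, 1, 5] cursor@40
After 5 (delete_current): list=[6, 9, 1, 5] cursor@9
After 6 (insert_after(36)): list=[6, 9, 36, 1, 5] cursor@9
After 7 (insert_before(79)): list=[6, 79, 9, 36, 1, 5] cursor@9
After 8 (delete_current): list=[6, 79, 36, 1, 5] cursor@36
After 9 (next): list=[6, 79, 36, 1, 5] cursor@1
After 10 (insert_before(85)): list=[6, 79, 36, 85, 1, 5] cursor@1

Answer: 9 9 9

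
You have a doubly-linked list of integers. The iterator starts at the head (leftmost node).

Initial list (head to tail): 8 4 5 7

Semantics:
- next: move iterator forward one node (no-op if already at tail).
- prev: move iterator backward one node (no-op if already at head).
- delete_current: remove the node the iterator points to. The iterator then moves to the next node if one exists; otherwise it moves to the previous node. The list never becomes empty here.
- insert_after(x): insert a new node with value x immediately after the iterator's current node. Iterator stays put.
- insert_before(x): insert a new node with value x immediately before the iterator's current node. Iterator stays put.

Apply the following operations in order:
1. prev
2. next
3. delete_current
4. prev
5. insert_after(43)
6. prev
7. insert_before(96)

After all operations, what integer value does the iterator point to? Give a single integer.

Answer: 8

Derivation:
After 1 (prev): list=[8, 4, 5, 7] cursor@8
After 2 (next): list=[8, 4, 5, 7] cursor@4
After 3 (delete_current): list=[8, 5, 7] cursor@5
After 4 (prev): list=[8, 5, 7] cursor@8
After 5 (insert_after(43)): list=[8, 43, 5, 7] cursor@8
After 6 (prev): list=[8, 43, 5, 7] cursor@8
After 7 (insert_before(96)): list=[96, 8, 43, 5, 7] cursor@8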